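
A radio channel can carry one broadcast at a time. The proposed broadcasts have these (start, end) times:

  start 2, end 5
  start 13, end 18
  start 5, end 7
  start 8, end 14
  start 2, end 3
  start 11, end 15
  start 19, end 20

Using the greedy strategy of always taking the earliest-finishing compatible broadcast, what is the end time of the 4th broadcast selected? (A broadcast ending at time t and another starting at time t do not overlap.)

20

By end time: (2,3), (2,5), (5,7), (8,14), (11,15), (13,18), (19,20).
Pick (2,3); next start ≥ 3 → (5,7); next start ≥ 7 → (8,14); next start ≥ 14 → (19,20).
Selected: (2,3) (5,7) (8,14) (19,20)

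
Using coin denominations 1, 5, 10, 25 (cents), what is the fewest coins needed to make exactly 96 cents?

6

Greedy: take as many of the largest coin as possible, then repeat with the remainder.
96 = 3×25 + 2×10 + 1×1
Total coins = 3 + 2 + 1 = 6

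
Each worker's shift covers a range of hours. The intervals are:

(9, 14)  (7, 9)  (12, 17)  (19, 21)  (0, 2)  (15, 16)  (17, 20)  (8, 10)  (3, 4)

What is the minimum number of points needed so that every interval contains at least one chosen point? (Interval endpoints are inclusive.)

Sorted: [0,2] [3,4] [7,9] [8,10] [9,14] [15,16] [12,17] [17,20] [19,21]
{[0,2]} hit by 2; {[3,4]} hit by 4; {[7,9],[8,10],[9,14]} hit by 9; {[15,16],[12,17]} hit by 16; {[17,20],[19,21]} hit by 20.
Points: 2, 4, 9, 16, 20 (5 total).

5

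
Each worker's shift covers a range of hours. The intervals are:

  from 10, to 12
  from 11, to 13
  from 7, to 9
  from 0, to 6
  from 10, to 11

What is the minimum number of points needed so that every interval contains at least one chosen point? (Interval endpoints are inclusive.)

3

By right end: [0,6]  [7,9]  [10,11]  [10,12]  [11,13]
[0,6] uncovered → point at 6; [7,9] uncovered → point at 9; [10,11] uncovered → point at 11.
Points: 6, 9, 11 (3 total).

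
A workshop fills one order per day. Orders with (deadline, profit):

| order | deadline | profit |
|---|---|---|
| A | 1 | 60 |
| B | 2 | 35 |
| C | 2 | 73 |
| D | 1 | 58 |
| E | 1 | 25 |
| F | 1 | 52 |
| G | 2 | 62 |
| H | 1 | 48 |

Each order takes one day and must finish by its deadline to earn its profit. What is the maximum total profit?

Profit order: C=73 G=62 A=60 D=58 F=52 H=48 B=35 E=25
Assign: C→slot 2, G→slot 1, A skipped, D skipped, F skipped, H skipped, B skipped, E skipped.
Slots: [1:G] [2:C]
Profit = 62 + 73 = 135

135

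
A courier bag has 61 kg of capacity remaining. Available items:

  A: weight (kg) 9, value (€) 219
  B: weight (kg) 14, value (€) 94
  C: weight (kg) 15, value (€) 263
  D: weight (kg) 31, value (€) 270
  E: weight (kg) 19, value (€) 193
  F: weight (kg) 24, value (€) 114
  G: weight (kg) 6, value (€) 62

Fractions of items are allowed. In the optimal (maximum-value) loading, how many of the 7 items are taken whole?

Order: A (219/9=24.33) > C (263/15=17.53) > G (62/6=10.33) > E (193/19=10.16) > D (270/31=8.71) > B (94/14=6.71) > F (114/24=4.75)
Fill: take A (9 @ 219) → take C (15 @ 263) → take G (6 @ 62) → take E (19 @ 193) → take 12/31 of D → 104.52; 61/61 used.
4 item(s) taken whole; one partial (take 12/31 of D).

4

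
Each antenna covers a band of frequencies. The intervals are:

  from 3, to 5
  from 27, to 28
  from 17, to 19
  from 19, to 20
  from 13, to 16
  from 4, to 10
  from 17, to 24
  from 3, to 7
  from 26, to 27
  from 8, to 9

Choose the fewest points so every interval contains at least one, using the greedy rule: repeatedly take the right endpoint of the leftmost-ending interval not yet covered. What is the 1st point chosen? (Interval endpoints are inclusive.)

5

By right end: [3,5]  [3,7]  [8,9]  [4,10]  [13,16]  [17,19]  [19,20]  [17,24]  [26,27]  [27,28]
[3,5] uncovered → point at 5; [8,9] uncovered → point at 9; [13,16] uncovered → point at 16; [17,19] uncovered → point at 19; [26,27] uncovered → point at 27.
Points: 5, 9, 16, 19, 27 (5 total).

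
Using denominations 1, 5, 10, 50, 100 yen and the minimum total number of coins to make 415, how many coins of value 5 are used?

Greedy: take as many of the largest coin as possible, then repeat with the remainder.
415 − 4×100→15 − 1×10→5 − 1×5→0
Count of 5: 1

1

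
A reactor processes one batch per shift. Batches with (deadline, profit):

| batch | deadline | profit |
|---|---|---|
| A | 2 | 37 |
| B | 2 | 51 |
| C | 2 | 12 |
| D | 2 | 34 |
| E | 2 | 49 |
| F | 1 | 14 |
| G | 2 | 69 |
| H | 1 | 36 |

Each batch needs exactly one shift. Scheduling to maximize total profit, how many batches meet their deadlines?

Profit order: G=69 B=51 E=49 A=37 H=36 D=34 F=14 C=12
Assign: G→slot 2, B→slot 1, E skipped, A skipped, H skipped, D skipped, F skipped, C skipped.
Slots: [1:B] [2:G]
2 of 8 scheduled.

2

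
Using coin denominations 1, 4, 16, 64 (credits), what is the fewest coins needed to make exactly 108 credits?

108 = 1×64 + 2×16 + 3×4
Total coins = 1 + 2 + 3 = 6

6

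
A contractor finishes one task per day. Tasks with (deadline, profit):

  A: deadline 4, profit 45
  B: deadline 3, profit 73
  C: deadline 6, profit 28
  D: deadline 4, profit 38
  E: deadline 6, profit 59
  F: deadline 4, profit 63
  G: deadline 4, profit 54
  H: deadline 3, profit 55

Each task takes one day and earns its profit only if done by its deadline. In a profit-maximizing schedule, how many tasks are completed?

6

Take jobs in profit order; each goes to the latest open slot no later than its deadline.
By profit: B(d3,73), F(d4,63), E(d6,59), H(d3,55), G(d4,54), A(d4,45), D(d4,38), C(d6,28)
B→slot 3; F→slot 4; E→slot 6; H→slot 2; G→slot 1; A skipped; D skipped; C→slot 5.
6 of 8 scheduled.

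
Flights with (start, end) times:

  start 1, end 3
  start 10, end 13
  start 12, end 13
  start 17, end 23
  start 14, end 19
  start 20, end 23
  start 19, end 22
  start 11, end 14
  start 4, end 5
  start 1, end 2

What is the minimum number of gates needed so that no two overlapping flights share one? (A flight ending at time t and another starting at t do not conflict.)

3

starts: [1, 1, 4, 10, 11, 12, 14, 17, 19, 20]
ends:   [2, 3, 5, 13, 13, 14, 19, 22, 23, 23]
s1→1 s1→2 e2→1 e3→0 s4→1 e5→0 s10→1 s11→2 s12→3  — peak 3.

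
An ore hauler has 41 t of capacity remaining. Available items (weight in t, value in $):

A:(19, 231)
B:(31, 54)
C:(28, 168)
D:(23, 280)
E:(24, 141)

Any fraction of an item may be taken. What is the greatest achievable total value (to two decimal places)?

498.84

Greedy by value/weight ratio, highest first.
Ratios (sorted): D 12.17, A 12.16, C 6.00, E 5.88, B 1.74
take D (23 @ 280); take 18/19 of A → 218.84. Capacity used 41/41.
Total value = 498.84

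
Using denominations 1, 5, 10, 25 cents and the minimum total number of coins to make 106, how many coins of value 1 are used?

1

106 − 4×25→6 − 1×5→1 − 1×1→0
Count of 1: 1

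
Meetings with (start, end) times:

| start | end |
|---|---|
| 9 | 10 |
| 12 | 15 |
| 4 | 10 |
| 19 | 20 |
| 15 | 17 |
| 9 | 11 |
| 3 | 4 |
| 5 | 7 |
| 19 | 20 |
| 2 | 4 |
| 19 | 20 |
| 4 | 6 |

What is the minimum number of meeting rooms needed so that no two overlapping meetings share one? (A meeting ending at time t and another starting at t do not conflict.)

3

starts: [2, 3, 4, 4, 5, 9, 9, 12, 15, 19, 19, 19]
ends:   [4, 4, 6, 7, 10, 10, 11, 15, 17, 20, 20, 20]
s2→1 s3→2 e4→1 e4→0 s4→1 s4→2 s5→3  — peak 3.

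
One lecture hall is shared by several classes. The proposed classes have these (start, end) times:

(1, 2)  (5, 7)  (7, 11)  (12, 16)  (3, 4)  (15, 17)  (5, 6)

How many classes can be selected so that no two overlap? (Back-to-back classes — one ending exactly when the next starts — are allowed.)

5

By end time: (1,2), (3,4), (5,6), (5,7), (7,11), (12,16), (15,17).
Pick (1,2); next start ≥ 2 → (3,4); next start ≥ 4 → (5,6); next start ≥ 6 → (7,11); next start ≥ 11 → (12,16).
Selected 5 classes.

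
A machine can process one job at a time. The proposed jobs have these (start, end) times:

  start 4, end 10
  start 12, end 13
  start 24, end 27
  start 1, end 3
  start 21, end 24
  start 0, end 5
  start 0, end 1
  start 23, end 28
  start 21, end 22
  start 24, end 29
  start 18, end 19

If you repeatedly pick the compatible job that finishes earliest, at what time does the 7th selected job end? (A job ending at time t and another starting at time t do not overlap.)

Sort by end time and greedily take each interval whose start is ≥ the last chosen end.
Sorted by end: (0,1)  (1,3)  (0,5)  (4,10)  (12,13)  (18,19)  (21,22)  (21,24)  (24,27)  (23,28)  (24,29)
take (0,1); take (1,3); take (4,10); take (12,13); take (18,19); take (21,22); skip (21,24); take (24,27); skip (24,29).
Selected: (0,1) (1,3) (4,10) (12,13) (18,19) (21,22) (24,27)

27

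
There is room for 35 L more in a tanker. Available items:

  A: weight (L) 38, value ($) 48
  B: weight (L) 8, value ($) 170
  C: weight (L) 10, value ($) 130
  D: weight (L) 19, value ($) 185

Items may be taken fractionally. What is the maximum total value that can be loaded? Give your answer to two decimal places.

465.53

Sort by value per unit weight and fill in that order.
Order: B (170/8=21.25) > C (130/10=13.00) > D (185/19=9.74) > A (48/38=1.26)
Fill: take B (8 @ 170) → take C (10 @ 130) → take 17/19 of D → 165.53; 35/35 used.
Total value = 465.53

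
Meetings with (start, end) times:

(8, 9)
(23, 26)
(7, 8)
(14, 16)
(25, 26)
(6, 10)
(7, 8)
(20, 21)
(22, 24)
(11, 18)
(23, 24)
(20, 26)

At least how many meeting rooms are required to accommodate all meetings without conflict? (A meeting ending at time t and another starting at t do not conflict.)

The answer is the maximum number of intervals overlapping at any instant.
starts: [6, 7, 7, 8, 11, 14, 20, 20, 22, 23, 23, 25]
ends:   [8, 8, 9, 10, 16, 18, 21, 24, 24, 26, 26, 26]
s6→1 s7→2 s7→3 e8→2 e8→1 s8→2 e9→1 e10→0 s11→1 s14→2 e16→1 e18→0 s20→1 s20→2 e21→1 s22→2 s23→3 s23→4  — peak 4.

4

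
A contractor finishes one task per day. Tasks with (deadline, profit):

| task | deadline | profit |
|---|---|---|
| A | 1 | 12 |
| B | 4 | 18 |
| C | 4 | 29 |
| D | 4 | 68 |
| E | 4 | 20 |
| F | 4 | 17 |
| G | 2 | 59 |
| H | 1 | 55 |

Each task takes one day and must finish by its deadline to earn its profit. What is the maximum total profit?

Sort by profit descending; place each in the latest free slot ≤ its deadline.
Profit order: D=68 G=59 H=55 C=29 E=20 B=18 F=17 A=12
Assign: D→slot 4, G→slot 2, H→slot 1, C→slot 3, E skipped, B skipped, F skipped, A skipped.
Slots: [1:H] [2:G] [3:C] [4:D]
Profit = 55 + 59 + 29 + 68 = 211

211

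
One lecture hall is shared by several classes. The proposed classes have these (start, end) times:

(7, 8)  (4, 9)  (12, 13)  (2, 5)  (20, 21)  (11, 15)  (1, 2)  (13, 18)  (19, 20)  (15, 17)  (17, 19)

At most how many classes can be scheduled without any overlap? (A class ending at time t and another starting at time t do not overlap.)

8

Sort by end time and greedily take each interval whose start is ≥ the last chosen end.
Sorted by end: (1,2)  (2,5)  (7,8)  (4,9)  (12,13)  (11,15)  (15,17)  (13,18)  (17,19)  (19,20)  (20,21)
take (1,2); take (2,5); take (7,8); skip (4,9); take (12,13); skip (11,15); take (15,17); take (17,19); take (19,20); take (20,21).
Selected 8 classes.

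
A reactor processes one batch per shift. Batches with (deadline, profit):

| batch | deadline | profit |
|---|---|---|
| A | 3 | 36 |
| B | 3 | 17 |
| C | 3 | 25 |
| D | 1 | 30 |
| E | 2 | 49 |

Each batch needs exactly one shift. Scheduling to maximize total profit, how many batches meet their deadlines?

Sort by profit descending; place each in the latest free slot ≤ its deadline.
Profit order: E=49 A=36 D=30 C=25 B=17
Assign: E→slot 2, A→slot 3, D→slot 1, C skipped, B skipped.
Slots: [1:D] [2:E] [3:A]
3 of 5 scheduled.

3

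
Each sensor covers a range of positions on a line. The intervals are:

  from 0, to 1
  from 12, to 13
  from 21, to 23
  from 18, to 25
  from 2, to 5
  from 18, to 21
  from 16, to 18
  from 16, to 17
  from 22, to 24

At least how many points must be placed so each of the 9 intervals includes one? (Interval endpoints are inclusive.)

Sorted: [0,1] [2,5] [12,13] [16,17] [16,18] [18,21] [21,23] [22,24] [18,25]
{[0,1]} hit by 1; {[2,5]} hit by 5; {[12,13]} hit by 13; {[16,17],[16,18]} hit by 17; {[18,21],[21,23]} hit by 21; {[22,24],[18,25]} hit by 24.
Points: 1, 5, 13, 17, 21, 24 (6 total).

6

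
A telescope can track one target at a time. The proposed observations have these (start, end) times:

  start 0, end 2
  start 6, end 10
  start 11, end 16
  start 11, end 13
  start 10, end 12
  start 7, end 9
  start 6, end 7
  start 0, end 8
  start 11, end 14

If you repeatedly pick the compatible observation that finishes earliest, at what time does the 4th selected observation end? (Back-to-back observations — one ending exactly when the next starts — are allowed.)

12

Sort by end time and greedily take each interval whose start is ≥ the last chosen end.
By end time: (0,2), (6,7), (0,8), (7,9), (6,10), (10,12), (11,13), (11,14), (11,16).
Pick (0,2); next start ≥ 2 → (6,7); next start ≥ 7 → (7,9); next start ≥ 9 → (10,12).
Selected: (0,2) (6,7) (7,9) (10,12)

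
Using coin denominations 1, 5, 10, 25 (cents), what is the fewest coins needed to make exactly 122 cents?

122 = 4×25 + 2×10 + 2×1
Total coins = 4 + 2 + 2 = 8

8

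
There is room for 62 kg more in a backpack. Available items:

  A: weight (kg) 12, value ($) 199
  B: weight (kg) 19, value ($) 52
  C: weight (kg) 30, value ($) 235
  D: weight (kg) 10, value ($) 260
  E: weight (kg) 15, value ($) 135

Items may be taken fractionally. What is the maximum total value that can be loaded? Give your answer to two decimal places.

Sort by value per unit weight and fill in that order.
Ratios (sorted): D 26.00, A 16.58, E 9.00, C 7.83, B 2.74
take D (10 @ 260); take A (12 @ 199); take E (15 @ 135); take 25/30 of C → 195.83. Capacity used 62/62.
Total value = 789.83

789.83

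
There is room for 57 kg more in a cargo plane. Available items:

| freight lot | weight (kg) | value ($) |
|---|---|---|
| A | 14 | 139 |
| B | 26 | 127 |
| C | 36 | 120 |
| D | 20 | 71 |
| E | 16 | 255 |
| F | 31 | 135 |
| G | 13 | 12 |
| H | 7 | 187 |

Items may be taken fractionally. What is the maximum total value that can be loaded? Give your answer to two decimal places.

678.69

Ratios (sorted): H 26.71, E 15.94, A 9.93, B 4.88, F 4.35, D 3.55, C 3.33, G 0.92
take H (7 @ 187); take E (16 @ 255); take A (14 @ 139); take 20/26 of B → 97.69. Capacity used 57/57.
Total value = 678.69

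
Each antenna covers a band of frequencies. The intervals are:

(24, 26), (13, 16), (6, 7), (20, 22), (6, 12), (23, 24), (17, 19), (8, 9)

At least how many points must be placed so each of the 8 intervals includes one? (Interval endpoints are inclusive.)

6

Sorted: [6,7] [8,9] [6,12] [13,16] [17,19] [20,22] [23,24] [24,26]
{[6,7]} hit by 7; {[8,9],[6,12]} hit by 9; {[13,16]} hit by 16; {[17,19]} hit by 19; {[20,22]} hit by 22; {[23,24],[24,26]} hit by 24.
Points: 7, 9, 16, 19, 22, 24 (6 total).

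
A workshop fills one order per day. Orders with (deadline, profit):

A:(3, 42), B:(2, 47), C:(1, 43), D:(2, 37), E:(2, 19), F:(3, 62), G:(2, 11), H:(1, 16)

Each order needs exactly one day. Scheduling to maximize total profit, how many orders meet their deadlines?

3

Sort by profit descending; place each in the latest free slot ≤ its deadline.
By profit: F(d3,62), B(d2,47), C(d1,43), A(d3,42), D(d2,37), E(d2,19), H(d1,16), G(d2,11)
F→slot 3; B→slot 2; C→slot 1; A skipped; D skipped; E skipped; H skipped; G skipped.
3 of 8 scheduled.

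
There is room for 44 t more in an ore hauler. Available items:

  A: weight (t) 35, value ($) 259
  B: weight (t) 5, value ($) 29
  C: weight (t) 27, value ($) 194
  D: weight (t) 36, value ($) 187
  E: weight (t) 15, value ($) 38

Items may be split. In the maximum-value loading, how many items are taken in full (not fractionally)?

Greedy by value/weight ratio, highest first.
Order: A (259/35=7.40) > C (194/27=7.19) > B (29/5=5.80) > D (187/36=5.19) > E (38/15=2.53)
Fill: take A (35 @ 259) → take 9/27 of C → 64.67; 44/44 used.
1 item(s) taken whole; one partial (take 9/27 of C).

1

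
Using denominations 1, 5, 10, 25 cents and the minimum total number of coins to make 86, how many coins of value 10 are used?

Use the largest denomination that fits, subtract, and repeat.
86 = 3×25 + 1×10 + 1×1
Count of 10: 1

1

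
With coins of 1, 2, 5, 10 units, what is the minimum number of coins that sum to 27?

4

Use the largest denomination that fits, subtract, and repeat.
27 = 2×10 + 1×5 + 1×2
Total coins = 2 + 1 + 1 = 4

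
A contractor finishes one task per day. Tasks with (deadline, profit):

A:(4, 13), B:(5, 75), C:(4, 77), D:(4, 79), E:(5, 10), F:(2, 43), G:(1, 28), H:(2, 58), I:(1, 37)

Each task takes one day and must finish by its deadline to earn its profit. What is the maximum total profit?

Take jobs in profit order; each goes to the latest open slot no later than its deadline.
By profit: D(d4,79), C(d4,77), B(d5,75), H(d2,58), F(d2,43), I(d1,37), G(d1,28), A(d4,13), E(d5,10)
D→slot 4; C→slot 3; B→slot 5; H→slot 2; F→slot 1; I skipped; G skipped; A skipped; E skipped.
Profit = 43 + 58 + 77 + 79 + 75 = 332

332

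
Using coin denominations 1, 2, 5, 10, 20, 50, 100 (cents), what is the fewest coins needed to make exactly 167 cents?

5

167 = 1×100 + 1×50 + 1×10 + 1×5 + 1×2
Total coins = 1 + 1 + 1 + 1 + 1 = 5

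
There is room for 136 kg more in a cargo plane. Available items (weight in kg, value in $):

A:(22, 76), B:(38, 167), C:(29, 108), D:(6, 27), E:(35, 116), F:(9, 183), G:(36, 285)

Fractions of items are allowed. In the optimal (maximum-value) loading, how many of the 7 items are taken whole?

5

Order: F (183/9=20.33) > G (285/36=7.92) > D (27/6=4.50) > B (167/38=4.39) > C (108/29=3.72) > A (76/22=3.45) > E (116/35=3.31)
Fill: take F (9 @ 183) → take G (36 @ 285) → take D (6 @ 27) → take B (38 @ 167) → take C (29 @ 108) → take 18/22 of A → 62.18; 136/136 used.
5 item(s) taken whole; one partial (take 18/22 of A).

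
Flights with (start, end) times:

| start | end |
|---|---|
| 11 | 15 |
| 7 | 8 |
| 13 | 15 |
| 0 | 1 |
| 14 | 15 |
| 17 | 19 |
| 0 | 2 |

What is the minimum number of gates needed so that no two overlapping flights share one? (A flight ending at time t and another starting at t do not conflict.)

3

Count concurrent intervals with a sweep; the peak is the room count.
Events (time:±→running): 0:+→1 0:+→2 1:-→1 2:-→0 7:+→1 8:-→0 11:+→1 13:+→2 14:+→3 … peak 3.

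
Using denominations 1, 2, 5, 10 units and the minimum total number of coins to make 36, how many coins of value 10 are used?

3

Greedy: take as many of the largest coin as possible, then repeat with the remainder.
36 = 3×10 + 1×5 + 1×1
Count of 10: 3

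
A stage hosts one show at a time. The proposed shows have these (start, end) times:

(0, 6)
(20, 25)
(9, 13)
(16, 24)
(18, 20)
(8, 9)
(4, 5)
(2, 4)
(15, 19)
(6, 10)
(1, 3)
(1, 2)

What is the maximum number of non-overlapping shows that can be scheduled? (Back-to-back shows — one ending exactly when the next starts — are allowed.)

7

By end time: (1,2), (1,3), (2,4), (4,5), (0,6), (8,9), (6,10), (9,13), (15,19), (18,20), (16,24), (20,25).
Pick (1,2); next start ≥ 2 → (2,4); next start ≥ 4 → (4,5); next start ≥ 5 → (8,9); next start ≥ 9 → (9,13); next start ≥ 13 → (15,19); next start ≥ 19 → (20,25).
Selected 7 shows.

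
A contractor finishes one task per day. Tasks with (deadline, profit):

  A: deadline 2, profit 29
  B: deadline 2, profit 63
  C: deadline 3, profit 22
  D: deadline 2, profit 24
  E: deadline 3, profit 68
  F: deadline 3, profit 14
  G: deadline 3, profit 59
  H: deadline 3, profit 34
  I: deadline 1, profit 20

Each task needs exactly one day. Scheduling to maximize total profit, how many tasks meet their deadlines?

Sort by profit descending; place each in the latest free slot ≤ its deadline.
Profit order: E=68 B=63 G=59 H=34 A=29 D=24 C=22 I=20 F=14
Assign: E→slot 3, B→slot 2, G→slot 1, H skipped, A skipped, D skipped, C skipped, I skipped, F skipped.
Slots: [1:G] [2:B] [3:E]
3 of 9 scheduled.

3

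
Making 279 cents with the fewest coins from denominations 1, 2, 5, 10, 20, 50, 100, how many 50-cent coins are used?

Use the largest denomination that fits, subtract, and repeat.
279 − 2×100→79 − 1×50→29 − 1×20→9 − 1×5→4 − 2×2→0
Count of 50: 1

1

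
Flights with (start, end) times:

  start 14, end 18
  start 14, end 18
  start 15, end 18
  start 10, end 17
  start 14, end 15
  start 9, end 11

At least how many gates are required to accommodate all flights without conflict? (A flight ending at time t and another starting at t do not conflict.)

Events (time:±→running): 9:+→1 10:+→2 11:-→1 14:+→2 14:+→3 14:+→4 … peak 4.

4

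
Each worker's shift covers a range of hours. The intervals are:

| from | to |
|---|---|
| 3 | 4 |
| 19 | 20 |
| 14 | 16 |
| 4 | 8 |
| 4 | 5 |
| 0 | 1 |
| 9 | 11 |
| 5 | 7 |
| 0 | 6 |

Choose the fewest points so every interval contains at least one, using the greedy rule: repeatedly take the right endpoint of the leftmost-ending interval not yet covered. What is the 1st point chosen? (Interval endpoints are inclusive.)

Process intervals by earliest right end; each time one isn't hit yet, stab at its right endpoint.
By right end: [0,1]  [3,4]  [4,5]  [0,6]  [5,7]  [4,8]  [9,11]  [14,16]  [19,20]
[0,1] uncovered → point at 1; [3,4] uncovered → point at 4; [5,7] uncovered → point at 7; [9,11] uncovered → point at 11; [14,16] uncovered → point at 16; [19,20] uncovered → point at 20.
Points: 1, 4, 7, 11, 16, 20 (6 total).

1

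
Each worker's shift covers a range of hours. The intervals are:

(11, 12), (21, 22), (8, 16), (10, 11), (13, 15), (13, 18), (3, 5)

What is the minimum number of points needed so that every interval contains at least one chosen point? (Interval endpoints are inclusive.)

4

By right end: [3,5]  [10,11]  [11,12]  [13,15]  [8,16]  [13,18]  [21,22]
[3,5] uncovered → point at 5; [10,11] uncovered → point at 11; [13,15] uncovered → point at 15; [21,22] uncovered → point at 22.
Points: 5, 11, 15, 22 (4 total).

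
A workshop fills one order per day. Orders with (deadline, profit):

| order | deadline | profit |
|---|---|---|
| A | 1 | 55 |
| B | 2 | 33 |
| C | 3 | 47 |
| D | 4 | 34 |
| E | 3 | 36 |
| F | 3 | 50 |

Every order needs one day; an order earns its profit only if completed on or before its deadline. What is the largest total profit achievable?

By profit: A(d1,55), F(d3,50), C(d3,47), E(d3,36), D(d4,34), B(d2,33)
A→slot 1; F→slot 3; C→slot 2; E skipped; D→slot 4; B skipped.
Profit = 55 + 47 + 50 + 34 = 186

186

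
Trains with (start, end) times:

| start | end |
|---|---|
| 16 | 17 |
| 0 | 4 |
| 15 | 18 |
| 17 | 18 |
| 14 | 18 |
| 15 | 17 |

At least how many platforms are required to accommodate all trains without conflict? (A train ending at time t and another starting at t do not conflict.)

4

Count concurrent intervals with a sweep; the peak is the room count.
Events (time:±→running): 0:+→1 4:-→0 14:+→1 15:+→2 15:+→3 16:+→4 … peak 4.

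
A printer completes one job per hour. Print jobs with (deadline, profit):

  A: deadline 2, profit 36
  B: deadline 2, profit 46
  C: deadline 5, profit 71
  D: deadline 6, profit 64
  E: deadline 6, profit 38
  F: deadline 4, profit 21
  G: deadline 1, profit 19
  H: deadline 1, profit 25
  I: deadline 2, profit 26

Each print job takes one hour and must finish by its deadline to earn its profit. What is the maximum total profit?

By profit: C(d5,71), D(d6,64), B(d2,46), E(d6,38), A(d2,36), I(d2,26), H(d1,25), F(d4,21), G(d1,19)
C→slot 5; D→slot 6; B→slot 2; E→slot 4; A→slot 1; I skipped; H skipped; F→slot 3; G skipped.
Profit = 36 + 46 + 21 + 38 + 71 + 64 = 276

276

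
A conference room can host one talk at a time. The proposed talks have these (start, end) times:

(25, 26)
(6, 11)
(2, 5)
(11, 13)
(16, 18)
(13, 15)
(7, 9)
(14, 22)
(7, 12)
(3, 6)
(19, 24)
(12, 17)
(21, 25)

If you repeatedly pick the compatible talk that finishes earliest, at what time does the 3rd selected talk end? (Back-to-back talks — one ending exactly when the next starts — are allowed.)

Sorted by end: (2,5)  (3,6)  (7,9)  (6,11)  (7,12)  (11,13)  (13,15)  (12,17)  (16,18)  (14,22)  (19,24)  (21,25)  (25,26)
take (2,5); take (7,9); take (11,13); take (13,15); take (16,18); take (19,24); skip (21,25); take (25,26).
Selected: (2,5) (7,9) (11,13) (13,15) (16,18) (19,24) (25,26)

13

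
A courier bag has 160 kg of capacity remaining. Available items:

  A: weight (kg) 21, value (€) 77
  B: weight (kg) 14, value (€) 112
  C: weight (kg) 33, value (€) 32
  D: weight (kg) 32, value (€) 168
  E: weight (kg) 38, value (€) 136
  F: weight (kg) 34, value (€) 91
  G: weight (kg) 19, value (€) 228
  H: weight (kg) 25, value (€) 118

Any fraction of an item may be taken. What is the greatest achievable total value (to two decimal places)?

Sort by value per unit weight and fill in that order.
Order: G (228/19=12.00) > B (112/14=8.00) > D (168/32=5.25) > H (118/25=4.72) > A (77/21=3.67) > E (136/38=3.58) > F (91/34=2.68) > C (32/33=0.97)
Fill: take G (19 @ 228) → take B (14 @ 112) → take D (32 @ 168) → take H (25 @ 118) → take A (21 @ 77) → take E (38 @ 136) → take 11/34 of F → 29.44; 160/160 used.
Total value = 868.44

868.44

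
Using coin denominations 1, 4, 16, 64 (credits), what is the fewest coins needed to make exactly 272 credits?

5

272 = 4×64 + 1×16
Total coins = 4 + 1 = 5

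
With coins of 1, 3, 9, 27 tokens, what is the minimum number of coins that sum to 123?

Greedy: take as many of the largest coin as possible, then repeat with the remainder.
123 − 4×27→15 − 1×9→6 − 2×3→0
Total coins = 4 + 1 + 2 = 7

7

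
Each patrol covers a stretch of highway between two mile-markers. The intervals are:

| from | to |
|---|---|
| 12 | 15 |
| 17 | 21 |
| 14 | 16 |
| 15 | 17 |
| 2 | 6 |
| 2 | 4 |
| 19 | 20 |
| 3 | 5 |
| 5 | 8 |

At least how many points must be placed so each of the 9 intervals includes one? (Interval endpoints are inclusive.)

Process intervals by earliest right end; each time one isn't hit yet, stab at its right endpoint.
By right end: [2,4]  [3,5]  [2,6]  [5,8]  [12,15]  [14,16]  [15,17]  [19,20]  [17,21]
[2,4] uncovered → point at 4; [5,8] uncovered → point at 8; [12,15] uncovered → point at 15; [19,20] uncovered → point at 20.
Points: 4, 8, 15, 20 (4 total).

4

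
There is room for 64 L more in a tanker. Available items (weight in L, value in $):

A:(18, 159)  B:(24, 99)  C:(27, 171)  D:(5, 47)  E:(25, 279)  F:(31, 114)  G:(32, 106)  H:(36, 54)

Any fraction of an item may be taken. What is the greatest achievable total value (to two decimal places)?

Order: E (279/25=11.16) > D (47/5=9.40) > A (159/18=8.83) > C (171/27=6.33) > B (99/24=4.12) > F (114/31=3.68) > G (106/32=3.31) > H (54/36=1.50)
Fill: take E (25 @ 279) → take D (5 @ 47) → take A (18 @ 159) → take 16/27 of C → 101.33; 64/64 used.
Total value = 586.33

586.33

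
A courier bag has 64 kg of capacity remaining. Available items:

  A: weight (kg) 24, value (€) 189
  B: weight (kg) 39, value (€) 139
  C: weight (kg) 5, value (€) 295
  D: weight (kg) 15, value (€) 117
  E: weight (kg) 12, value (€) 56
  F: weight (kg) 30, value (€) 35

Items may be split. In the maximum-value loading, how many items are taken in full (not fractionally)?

Greedy by value/weight ratio, highest first.
Order: C (295/5=59.00) > A (189/24=7.88) > D (117/15=7.80) > E (56/12=4.67) > B (139/39=3.56) > F (35/30=1.17)
Fill: take C (5 @ 295) → take A (24 @ 189) → take D (15 @ 117) → take E (12 @ 56) → take 8/39 of B → 28.51; 64/64 used.
4 item(s) taken whole; one partial (take 8/39 of B).

4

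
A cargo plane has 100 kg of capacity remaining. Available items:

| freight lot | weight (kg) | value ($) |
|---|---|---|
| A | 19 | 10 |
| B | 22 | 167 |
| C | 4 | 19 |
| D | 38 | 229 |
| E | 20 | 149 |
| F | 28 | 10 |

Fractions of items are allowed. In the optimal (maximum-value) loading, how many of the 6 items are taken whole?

Greedy by value/weight ratio, highest first.
Ratios (sorted): B 7.59, E 7.45, D 6.03, C 4.75, A 0.53, F 0.36
take B (22 @ 167); take E (20 @ 149); take D (38 @ 229); take C (4 @ 19); take 16/19 of A → 8.42. Capacity used 100/100.
4 item(s) taken whole; one partial (take 16/19 of A).

4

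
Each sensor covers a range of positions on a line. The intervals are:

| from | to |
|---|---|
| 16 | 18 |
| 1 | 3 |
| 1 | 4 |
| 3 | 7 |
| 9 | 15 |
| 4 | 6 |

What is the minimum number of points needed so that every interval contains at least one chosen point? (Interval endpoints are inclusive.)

Process intervals by earliest right end; each time one isn't hit yet, stab at its right endpoint.
Sorted: [1,3] [1,4] [4,6] [3,7] [9,15] [16,18]
{[1,3],[1,4]} hit by 3; {[4,6],[3,7]} hit by 6; {[9,15]} hit by 15; {[16,18]} hit by 18.
Points: 3, 6, 15, 18 (4 total).

4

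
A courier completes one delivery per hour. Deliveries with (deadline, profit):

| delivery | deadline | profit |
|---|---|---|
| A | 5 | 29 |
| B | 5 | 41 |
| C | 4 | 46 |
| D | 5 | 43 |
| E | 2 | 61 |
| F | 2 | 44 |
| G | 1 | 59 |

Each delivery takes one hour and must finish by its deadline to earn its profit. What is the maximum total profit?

Sort by profit descending; place each in the latest free slot ≤ its deadline.
Profit order: E=61 G=59 C=46 F=44 D=43 B=41 A=29
Assign: E→slot 2, G→slot 1, C→slot 4, F skipped, D→slot 5, B→slot 3, A skipped.
Slots: [1:G] [2:E] [3:B] [4:C] [5:D]
Profit = 59 + 61 + 41 + 46 + 43 = 250

250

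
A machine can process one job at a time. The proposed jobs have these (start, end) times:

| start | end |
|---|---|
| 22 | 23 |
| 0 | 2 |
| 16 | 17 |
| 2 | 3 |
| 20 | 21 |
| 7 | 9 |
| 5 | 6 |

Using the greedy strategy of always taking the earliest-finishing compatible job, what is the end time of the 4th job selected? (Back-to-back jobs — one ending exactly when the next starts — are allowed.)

9

Order by finish time; keep every interval that doesn't clash with the previous kept one.
By end time: (0,2), (2,3), (5,6), (7,9), (16,17), (20,21), (22,23).
Pick (0,2); next start ≥ 2 → (2,3); next start ≥ 3 → (5,6); next start ≥ 6 → (7,9); next start ≥ 9 → (16,17); next start ≥ 17 → (20,21); next start ≥ 21 → (22,23).
Selected: (0,2) (2,3) (5,6) (7,9) (16,17) (20,21) (22,23)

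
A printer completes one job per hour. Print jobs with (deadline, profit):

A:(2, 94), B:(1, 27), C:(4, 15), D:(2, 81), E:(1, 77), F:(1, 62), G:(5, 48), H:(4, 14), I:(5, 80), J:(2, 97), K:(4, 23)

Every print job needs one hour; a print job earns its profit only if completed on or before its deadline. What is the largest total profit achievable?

342

By profit: J(d2,97), A(d2,94), D(d2,81), I(d5,80), E(d1,77), F(d1,62), G(d5,48), B(d1,27), K(d4,23), C(d4,15), H(d4,14)
J→slot 2; A→slot 1; D skipped; I→slot 5; E skipped; F skipped; G→slot 4; B skipped; K→slot 3; C skipped; H skipped.
Profit = 94 + 97 + 23 + 48 + 80 = 342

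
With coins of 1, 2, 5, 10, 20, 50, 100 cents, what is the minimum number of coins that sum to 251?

4

Use the largest denomination that fits, subtract, and repeat.
251 = 2×100 + 1×50 + 1×1
Total coins = 2 + 1 + 1 = 4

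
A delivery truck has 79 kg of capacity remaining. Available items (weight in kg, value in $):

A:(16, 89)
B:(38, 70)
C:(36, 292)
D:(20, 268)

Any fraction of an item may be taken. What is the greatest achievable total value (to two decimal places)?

Order: D (268/20=13.40) > C (292/36=8.11) > A (89/16=5.56) > B (70/38=1.84)
Fill: take D (20 @ 268) → take C (36 @ 292) → take A (16 @ 89) → take 7/38 of B → 12.89; 79/79 used.
Total value = 661.89

661.89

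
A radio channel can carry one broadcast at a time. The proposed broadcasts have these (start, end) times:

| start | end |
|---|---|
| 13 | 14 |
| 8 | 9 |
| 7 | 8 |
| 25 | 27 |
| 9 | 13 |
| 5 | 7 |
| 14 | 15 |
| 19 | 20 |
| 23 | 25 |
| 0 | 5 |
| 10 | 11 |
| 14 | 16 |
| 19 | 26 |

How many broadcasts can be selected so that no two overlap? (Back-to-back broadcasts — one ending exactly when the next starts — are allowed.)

10

Sorted by end: (0,5)  (5,7)  (7,8)  (8,9)  (10,11)  (9,13)  (13,14)  (14,15)  (14,16)  (19,20)  (23,25)  (19,26)  (25,27)
take (0,5); take (5,7); take (7,8); take (8,9); take (10,11); take (13,14); take (14,15); skip (14,16); take (19,20); take (23,25); take (25,27).
Selected 10 broadcasts.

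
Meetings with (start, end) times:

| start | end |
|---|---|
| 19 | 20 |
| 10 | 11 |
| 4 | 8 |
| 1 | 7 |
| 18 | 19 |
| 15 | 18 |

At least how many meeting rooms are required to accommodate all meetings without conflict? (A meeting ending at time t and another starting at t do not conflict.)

The answer is the maximum number of intervals overlapping at any instant.
starts: [1, 4, 10, 15, 18, 19]
ends:   [7, 8, 11, 18, 19, 20]
s1→1 s4→2  — peak 2.

2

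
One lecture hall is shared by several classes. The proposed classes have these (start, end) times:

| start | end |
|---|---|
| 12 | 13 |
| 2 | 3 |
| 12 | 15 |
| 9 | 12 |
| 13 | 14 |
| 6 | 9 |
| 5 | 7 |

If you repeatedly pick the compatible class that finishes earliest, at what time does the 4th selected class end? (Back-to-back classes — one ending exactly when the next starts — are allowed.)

Greedy by earliest finish: after sorting by end time, pick each interval compatible with the last pick.
By end time: (2,3), (5,7), (6,9), (9,12), (12,13), (13,14), (12,15).
Pick (2,3); next start ≥ 3 → (5,7); next start ≥ 7 → (9,12); next start ≥ 12 → (12,13); next start ≥ 13 → (13,14).
Selected: (2,3) (5,7) (9,12) (12,13) (13,14)

13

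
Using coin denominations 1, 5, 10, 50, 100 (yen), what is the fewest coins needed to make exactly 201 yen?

Greedy: take as many of the largest coin as possible, then repeat with the remainder.
201 − 2×100→1 − 1×1→0
Total coins = 2 + 1 = 3

3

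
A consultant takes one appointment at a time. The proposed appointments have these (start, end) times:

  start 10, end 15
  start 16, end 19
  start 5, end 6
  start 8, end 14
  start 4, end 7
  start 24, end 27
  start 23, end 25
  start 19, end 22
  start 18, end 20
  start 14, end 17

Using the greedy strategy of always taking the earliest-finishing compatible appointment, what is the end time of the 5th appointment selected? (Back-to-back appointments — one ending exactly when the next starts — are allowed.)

Sort by end time and greedily take each interval whose start is ≥ the last chosen end.
Sorted by end: (5,6)  (4,7)  (8,14)  (10,15)  (14,17)  (16,19)  (18,20)  (19,22)  (23,25)  (24,27)
take (5,6); take (8,14); take (14,17); take (18,20); skip (19,22); take (23,25).
Selected: (5,6) (8,14) (14,17) (18,20) (23,25)

25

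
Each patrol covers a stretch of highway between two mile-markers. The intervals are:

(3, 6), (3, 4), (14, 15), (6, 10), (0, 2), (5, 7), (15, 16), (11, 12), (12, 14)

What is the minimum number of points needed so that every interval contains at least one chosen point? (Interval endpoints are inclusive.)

By right end: [0,2]  [3,4]  [3,6]  [5,7]  [6,10]  [11,12]  [12,14]  [14,15]  [15,16]
[0,2] uncovered → point at 2; [3,4] uncovered → point at 4; [5,7] uncovered → point at 7; [11,12] uncovered → point at 12; [14,15] uncovered → point at 15.
Points: 2, 4, 7, 12, 15 (5 total).

5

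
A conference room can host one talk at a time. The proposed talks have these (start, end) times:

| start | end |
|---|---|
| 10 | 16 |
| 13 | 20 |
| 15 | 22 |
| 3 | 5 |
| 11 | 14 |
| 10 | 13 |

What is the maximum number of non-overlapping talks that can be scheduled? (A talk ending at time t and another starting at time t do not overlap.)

3

By end time: (3,5), (10,13), (11,14), (10,16), (13,20), (15,22).
Pick (3,5); next start ≥ 5 → (10,13); next start ≥ 13 → (13,20).
Selected 3 talks.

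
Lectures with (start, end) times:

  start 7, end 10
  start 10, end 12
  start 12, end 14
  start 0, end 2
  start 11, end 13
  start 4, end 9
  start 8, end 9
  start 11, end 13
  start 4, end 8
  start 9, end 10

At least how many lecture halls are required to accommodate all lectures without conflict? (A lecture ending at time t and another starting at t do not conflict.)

starts: [0, 4, 4, 7, 8, 9, 10, 11, 11, 12]
ends:   [2, 8, 9, 9, 10, 10, 12, 13, 13, 14]
s0→1 e2→0 s4→1 s4→2 s7→3  — peak 3.

3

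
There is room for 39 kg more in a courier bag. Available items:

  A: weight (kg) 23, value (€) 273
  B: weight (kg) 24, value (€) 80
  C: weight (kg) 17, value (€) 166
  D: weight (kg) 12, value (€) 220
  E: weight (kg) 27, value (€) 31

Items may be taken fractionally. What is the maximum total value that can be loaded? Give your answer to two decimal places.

Sort by value per unit weight and fill in that order.
Ratios (sorted): D 18.33, A 11.87, C 9.76, B 3.33, E 1.15
take D (12 @ 220); take A (23 @ 273); take 4/17 of C → 39.06. Capacity used 39/39.
Total value = 532.06

532.06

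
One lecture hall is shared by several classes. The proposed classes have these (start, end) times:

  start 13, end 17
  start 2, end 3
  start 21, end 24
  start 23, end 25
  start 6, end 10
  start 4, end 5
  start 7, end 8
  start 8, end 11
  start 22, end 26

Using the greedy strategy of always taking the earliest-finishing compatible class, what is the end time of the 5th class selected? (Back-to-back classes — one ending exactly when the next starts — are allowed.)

Sorted by end: (2,3)  (4,5)  (7,8)  (6,10)  (8,11)  (13,17)  (21,24)  (23,25)  (22,26)
take (2,3); take (4,5); take (7,8); skip (6,10); take (8,11); take (13,17); take (21,24); skip (22,26).
Selected: (2,3) (4,5) (7,8) (8,11) (13,17) (21,24)

17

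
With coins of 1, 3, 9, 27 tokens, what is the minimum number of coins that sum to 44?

44 − 1×27→17 − 1×9→8 − 2×3→2 − 2×1→0
Total coins = 1 + 1 + 2 + 2 = 6

6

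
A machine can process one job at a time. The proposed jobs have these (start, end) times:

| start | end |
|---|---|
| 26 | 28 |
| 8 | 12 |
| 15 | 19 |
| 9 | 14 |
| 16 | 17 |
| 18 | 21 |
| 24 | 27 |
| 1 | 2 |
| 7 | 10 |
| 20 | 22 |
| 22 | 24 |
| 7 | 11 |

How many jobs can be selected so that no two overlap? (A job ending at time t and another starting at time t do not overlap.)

Greedy by earliest finish: after sorting by end time, pick each interval compatible with the last pick.
By end time: (1,2), (7,10), (7,11), (8,12), (9,14), (16,17), (15,19), (18,21), (20,22), (22,24), (24,27), (26,28).
Pick (1,2); next start ≥ 2 → (7,10); next start ≥ 10 → (16,17); next start ≥ 17 → (18,21); next start ≥ 21 → (22,24); next start ≥ 24 → (24,27).
Selected 6 jobs.

6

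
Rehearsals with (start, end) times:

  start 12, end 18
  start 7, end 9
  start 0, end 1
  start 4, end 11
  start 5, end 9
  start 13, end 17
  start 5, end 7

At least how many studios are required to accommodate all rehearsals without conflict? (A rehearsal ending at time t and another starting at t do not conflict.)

3

The answer is the maximum number of intervals overlapping at any instant.
starts: [0, 4, 5, 5, 7, 12, 13]
ends:   [1, 7, 9, 9, 11, 17, 18]
s0→1 e1→0 s4→1 s5→2 s5→3  — peak 3.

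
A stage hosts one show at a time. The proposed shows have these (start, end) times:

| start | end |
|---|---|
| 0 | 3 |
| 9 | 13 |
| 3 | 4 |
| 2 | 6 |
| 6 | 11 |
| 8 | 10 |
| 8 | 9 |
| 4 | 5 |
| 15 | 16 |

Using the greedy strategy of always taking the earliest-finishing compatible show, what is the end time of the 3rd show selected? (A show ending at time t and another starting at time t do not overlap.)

Order by finish time; keep every interval that doesn't clash with the previous kept one.
Sorted by end: (0,3)  (3,4)  (4,5)  (2,6)  (8,9)  (8,10)  (6,11)  (9,13)  (15,16)
take (0,3); take (3,4); take (4,5); take (8,9); skip (6,11); take (9,13); take (15,16).
Selected: (0,3) (3,4) (4,5) (8,9) (9,13) (15,16)

5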